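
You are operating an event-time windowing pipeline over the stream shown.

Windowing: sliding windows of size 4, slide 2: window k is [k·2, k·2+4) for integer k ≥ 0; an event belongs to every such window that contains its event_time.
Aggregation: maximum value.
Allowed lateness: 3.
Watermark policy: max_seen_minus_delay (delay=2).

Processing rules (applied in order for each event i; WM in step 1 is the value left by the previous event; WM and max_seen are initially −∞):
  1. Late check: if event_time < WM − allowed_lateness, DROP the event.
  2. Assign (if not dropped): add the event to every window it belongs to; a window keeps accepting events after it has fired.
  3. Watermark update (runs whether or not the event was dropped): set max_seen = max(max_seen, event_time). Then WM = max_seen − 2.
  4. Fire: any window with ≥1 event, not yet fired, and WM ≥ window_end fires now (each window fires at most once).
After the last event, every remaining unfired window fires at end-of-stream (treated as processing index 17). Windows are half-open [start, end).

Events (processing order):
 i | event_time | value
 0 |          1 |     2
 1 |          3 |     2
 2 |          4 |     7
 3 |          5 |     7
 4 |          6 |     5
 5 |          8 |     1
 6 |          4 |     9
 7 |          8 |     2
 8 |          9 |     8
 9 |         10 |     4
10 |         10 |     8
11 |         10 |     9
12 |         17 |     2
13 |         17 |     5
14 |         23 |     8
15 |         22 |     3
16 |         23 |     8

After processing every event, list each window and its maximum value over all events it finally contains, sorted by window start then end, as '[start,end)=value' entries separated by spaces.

i=0 t=1 v=2: → [0,4); WM=-1
i=1 t=3 v=2: → [2,6),[0,4); WM=1
i=2 t=4 v=7: → [4,8),[2,6); WM=2
i=3 t=5 v=7: → [4,8),[2,6); WM=3
i=4 t=6 v=5: → [6,10),[4,8); WM=4; [0,4) fires=2
i=5 t=8 v=1: → [8,12),[6,10); WM=6; [2,6) fires=7
i=6 t=4 v=9: → [4,8),[2,6); WM=6
i=7 t=8 v=2: → [8,12),[6,10); WM=6
i=8 t=9 v=8: → [8,12),[6,10); WM=7
i=9 t=10 v=4: → [10,14),[8,12); WM=8; [4,8) fires=9
i=10 t=10 v=8: → [10,14),[8,12); WM=8
i=11 t=10 v=9: → [10,14),[8,12); WM=8
i=12 t=17 v=2: → [16,20),[14,18); WM=15; [6,10) fires=8 [8,12) fires=9 [10,14) fires=9
i=13 t=17 v=5: → [16,20),[14,18); WM=15
i=14 t=23 v=8: → [22,26),[20,24); WM=21; [14,18) fires=5 [16,20) fires=5
i=15 t=22 v=3: → [22,26),[20,24); WM=21
i=16 t=23 v=8: → [22,26),[20,24); WM=21

[0,4)=2 [2,6)=9 [4,8)=9 [6,10)=8 [8,12)=9 [10,14)=9 [14,18)=5 [16,20)=5 [20,24)=8 [22,26)=8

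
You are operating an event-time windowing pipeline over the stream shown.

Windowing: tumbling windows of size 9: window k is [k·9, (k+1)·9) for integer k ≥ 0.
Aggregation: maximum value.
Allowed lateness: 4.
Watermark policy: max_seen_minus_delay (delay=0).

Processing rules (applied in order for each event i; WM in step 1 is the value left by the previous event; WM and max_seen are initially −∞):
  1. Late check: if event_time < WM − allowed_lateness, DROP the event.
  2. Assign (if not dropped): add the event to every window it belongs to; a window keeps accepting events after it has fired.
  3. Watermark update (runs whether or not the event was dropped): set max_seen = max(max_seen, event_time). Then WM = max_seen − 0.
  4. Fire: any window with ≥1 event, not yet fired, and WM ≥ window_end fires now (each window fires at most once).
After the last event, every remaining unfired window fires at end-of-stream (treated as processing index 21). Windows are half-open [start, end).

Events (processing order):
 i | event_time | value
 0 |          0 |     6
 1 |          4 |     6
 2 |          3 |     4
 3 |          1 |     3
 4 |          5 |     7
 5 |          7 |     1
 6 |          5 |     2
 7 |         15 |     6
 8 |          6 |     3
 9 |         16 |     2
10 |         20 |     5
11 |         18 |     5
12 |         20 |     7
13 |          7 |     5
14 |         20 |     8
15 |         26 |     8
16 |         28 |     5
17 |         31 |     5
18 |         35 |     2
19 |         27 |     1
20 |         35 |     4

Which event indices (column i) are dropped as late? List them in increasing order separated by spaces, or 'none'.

8 13 19

i=0 t=0 v=6: → [0,9); WM=0
i=1 t=4 v=6: → [0,9); WM=4
i=2 t=3 v=4: → [0,9); WM=4
i=3 t=1 v=3: → [0,9); WM=4
i=4 t=5 v=7: → [0,9); WM=5
i=5 t=7 v=1: → [0,9); WM=7
i=6 t=5 v=2: → [0,9); WM=7
i=7 t=15 v=6: → [9,18); WM=15; [0,9) fires=7
i=8 t=6 v=3: DROP (t<15-4); WM=15
i=9 t=16 v=2: → [9,18); WM=16
i=10 t=20 v=5: → [18,27); WM=20; [9,18) fires=6
i=11 t=18 v=5: → [18,27); WM=20
i=12 t=20 v=7: → [18,27); WM=20
i=13 t=7 v=5: DROP (t<20-4); WM=20
i=14 t=20 v=8: → [18,27); WM=20
i=15 t=26 v=8: → [18,27); WM=26
i=16 t=28 v=5: → [27,36); WM=28; [18,27) fires=8
i=17 t=31 v=5: → [27,36); WM=31
i=18 t=35 v=2: → [27,36); WM=35
i=19 t=27 v=1: DROP (t<35-4); WM=35
i=20 t=35 v=4: → [27,36); WM=35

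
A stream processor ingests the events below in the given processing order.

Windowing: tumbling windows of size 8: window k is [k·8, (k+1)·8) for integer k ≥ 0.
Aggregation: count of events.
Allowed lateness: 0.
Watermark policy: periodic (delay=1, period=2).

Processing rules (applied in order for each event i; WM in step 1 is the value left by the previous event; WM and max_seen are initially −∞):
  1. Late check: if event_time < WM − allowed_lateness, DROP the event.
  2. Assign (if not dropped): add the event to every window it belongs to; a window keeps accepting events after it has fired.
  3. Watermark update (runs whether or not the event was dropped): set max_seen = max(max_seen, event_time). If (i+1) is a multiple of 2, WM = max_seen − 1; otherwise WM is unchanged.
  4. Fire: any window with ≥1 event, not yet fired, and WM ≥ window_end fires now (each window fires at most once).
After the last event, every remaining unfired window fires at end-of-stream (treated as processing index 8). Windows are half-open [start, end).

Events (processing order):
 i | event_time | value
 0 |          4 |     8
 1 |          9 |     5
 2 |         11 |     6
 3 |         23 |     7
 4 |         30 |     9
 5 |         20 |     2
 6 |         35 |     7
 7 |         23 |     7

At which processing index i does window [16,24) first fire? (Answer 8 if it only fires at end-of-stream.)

i=0 t=4 v=8: → [0,8); WM=−∞
i=1 t=9 v=5: → [8,16); WM=8; [0,8) fires=1
i=2 t=11 v=6: → [8,16); WM=8
i=3 t=23 v=7: → [16,24); WM=22; [8,16) fires=2
i=4 t=30 v=9: → [24,32); WM=22
i=5 t=20 v=2: DROP (t<22-0); WM=29; [16,24) fires=1
i=6 t=35 v=7: → [32,40); WM=29
i=7 t=23 v=7: DROP (t<29-0); WM=34; [24,32) fires=1

5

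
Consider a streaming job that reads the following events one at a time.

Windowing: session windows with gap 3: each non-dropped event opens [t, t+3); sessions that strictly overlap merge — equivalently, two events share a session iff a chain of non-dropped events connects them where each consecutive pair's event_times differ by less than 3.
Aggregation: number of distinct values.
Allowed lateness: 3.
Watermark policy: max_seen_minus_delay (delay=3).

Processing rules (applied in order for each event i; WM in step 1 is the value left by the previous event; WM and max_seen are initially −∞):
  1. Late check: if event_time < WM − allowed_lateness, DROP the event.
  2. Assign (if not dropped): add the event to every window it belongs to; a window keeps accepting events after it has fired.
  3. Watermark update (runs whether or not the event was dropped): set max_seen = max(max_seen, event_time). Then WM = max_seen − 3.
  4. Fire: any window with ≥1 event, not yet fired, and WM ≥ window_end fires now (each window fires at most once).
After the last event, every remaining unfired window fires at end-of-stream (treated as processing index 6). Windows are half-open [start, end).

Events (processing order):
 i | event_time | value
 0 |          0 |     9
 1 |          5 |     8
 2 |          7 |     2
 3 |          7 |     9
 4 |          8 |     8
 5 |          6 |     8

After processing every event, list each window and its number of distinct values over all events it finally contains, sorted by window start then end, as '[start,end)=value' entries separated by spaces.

i=0 t=0 v=9: → [0,3); WM=-3
i=1 t=5 v=8: → [5,8); WM=2
i=2 t=7 v=2: → [5,10); WM=4
i=3 t=7 v=9: → [5,10); WM=4
i=4 t=8 v=8: → [5,11); WM=5
i=5 t=6 v=8: → [5,11); WM=5

[0,3)=1 [5,11)=3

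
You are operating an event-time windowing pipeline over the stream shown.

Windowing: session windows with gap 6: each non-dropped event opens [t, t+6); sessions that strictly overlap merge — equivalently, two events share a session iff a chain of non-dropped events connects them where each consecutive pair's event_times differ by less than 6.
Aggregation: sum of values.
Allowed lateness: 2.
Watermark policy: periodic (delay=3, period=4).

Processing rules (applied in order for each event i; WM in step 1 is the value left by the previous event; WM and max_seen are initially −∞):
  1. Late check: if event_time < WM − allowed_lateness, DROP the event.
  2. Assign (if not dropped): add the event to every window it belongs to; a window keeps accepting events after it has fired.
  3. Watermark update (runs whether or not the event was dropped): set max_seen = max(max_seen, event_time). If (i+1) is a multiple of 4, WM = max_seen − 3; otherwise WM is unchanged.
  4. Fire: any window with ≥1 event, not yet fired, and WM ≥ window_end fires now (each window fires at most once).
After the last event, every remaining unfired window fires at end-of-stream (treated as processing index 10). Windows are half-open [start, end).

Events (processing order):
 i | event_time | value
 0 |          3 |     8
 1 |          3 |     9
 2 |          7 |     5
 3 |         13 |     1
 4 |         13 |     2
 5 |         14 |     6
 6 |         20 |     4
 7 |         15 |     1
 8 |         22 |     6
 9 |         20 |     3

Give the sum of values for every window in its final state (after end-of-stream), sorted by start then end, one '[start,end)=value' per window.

[3,13)=22 [13,28)=23

i=0 t=3 v=8: → [3,9); WM=−∞
i=1 t=3 v=9: → [3,9); WM=−∞
i=2 t=7 v=5: → [3,13); WM=−∞
i=3 t=13 v=1: → [13,19); WM=10
i=4 t=13 v=2: → [13,19); WM=10
i=5 t=14 v=6: → [13,20); WM=10
i=6 t=20 v=4: → [20,26); WM=10
i=7 t=15 v=1: → [13,26); WM=17
i=8 t=22 v=6: → [13,28); WM=17
i=9 t=20 v=3: → [13,28); WM=17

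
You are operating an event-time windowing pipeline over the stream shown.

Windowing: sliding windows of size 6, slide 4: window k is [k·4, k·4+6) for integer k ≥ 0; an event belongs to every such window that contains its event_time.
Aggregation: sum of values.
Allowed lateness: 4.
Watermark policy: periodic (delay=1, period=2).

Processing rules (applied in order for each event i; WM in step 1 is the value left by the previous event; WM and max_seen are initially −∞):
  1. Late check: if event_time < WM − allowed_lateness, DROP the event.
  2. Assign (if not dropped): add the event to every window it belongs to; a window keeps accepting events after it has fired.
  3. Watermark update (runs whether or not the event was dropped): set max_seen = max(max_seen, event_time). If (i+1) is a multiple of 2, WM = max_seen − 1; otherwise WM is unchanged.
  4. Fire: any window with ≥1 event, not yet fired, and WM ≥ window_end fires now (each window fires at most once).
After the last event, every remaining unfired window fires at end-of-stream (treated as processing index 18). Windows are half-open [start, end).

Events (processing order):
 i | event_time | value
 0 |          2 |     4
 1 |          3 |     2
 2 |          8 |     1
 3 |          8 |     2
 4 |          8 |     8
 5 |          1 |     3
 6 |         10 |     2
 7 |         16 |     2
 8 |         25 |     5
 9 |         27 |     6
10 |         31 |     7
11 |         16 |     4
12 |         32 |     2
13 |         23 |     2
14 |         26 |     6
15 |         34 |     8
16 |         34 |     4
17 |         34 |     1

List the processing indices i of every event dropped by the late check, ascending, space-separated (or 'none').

i=0 t=2 v=4: → [0,6); WM=−∞
i=1 t=3 v=2: → [0,6); WM=2
i=2 t=8 v=1: → [8,14),[4,10); WM=2
i=3 t=8 v=2: → [8,14),[4,10); WM=7; [0,6) fires=6
i=4 t=8 v=8: → [8,14),[4,10); WM=7
i=5 t=1 v=3: DROP (t<7-4); WM=7
i=6 t=10 v=2: → [8,14); WM=7
i=7 t=16 v=2: → [16,22),[12,18); WM=15; [4,10) fires=11 [8,14) fires=13
i=8 t=25 v=5: → [24,30),[20,26); WM=15
i=9 t=27 v=6: → [24,30); WM=26; [12,18) fires=2 [16,22) fires=2 [20,26) fires=5
i=10 t=31 v=7: → [28,34); WM=26
i=11 t=16 v=4: DROP (t<26-4); WM=30; [24,30) fires=11
i=12 t=32 v=2: → [32,38),[28,34); WM=30
i=13 t=23 v=2: DROP (t<30-4); WM=31
i=14 t=26 v=6: DROP (t<31-4); WM=31
i=15 t=34 v=8: → [32,38); WM=33
i=16 t=34 v=4: → [32,38); WM=33
i=17 t=34 v=1: → [32,38); WM=33

5 11 13 14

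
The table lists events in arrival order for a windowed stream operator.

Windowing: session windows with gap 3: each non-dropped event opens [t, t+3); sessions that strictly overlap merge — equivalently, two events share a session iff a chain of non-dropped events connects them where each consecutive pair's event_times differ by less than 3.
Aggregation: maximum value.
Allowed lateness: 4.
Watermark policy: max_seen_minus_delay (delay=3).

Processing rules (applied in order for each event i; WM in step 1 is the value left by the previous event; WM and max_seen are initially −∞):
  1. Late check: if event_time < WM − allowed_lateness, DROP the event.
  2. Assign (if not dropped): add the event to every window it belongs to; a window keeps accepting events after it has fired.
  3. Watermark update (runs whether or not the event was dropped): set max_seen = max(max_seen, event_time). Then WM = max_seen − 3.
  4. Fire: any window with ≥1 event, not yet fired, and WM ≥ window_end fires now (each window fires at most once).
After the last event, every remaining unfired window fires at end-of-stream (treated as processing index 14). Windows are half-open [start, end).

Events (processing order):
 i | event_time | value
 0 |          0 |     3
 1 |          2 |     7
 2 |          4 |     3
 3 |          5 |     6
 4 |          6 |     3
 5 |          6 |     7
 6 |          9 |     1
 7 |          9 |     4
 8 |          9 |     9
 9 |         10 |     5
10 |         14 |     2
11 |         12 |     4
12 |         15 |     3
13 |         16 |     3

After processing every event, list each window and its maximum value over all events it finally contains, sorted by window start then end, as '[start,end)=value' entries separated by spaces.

i=0 t=0 v=3: → [0,3); WM=-3
i=1 t=2 v=7: → [0,5); WM=-1
i=2 t=4 v=3: → [0,7); WM=1
i=3 t=5 v=6: → [0,8); WM=2
i=4 t=6 v=3: → [0,9); WM=3
i=5 t=6 v=7: → [0,9); WM=3
i=6 t=9 v=1: → [9,12); WM=6
i=7 t=9 v=4: → [9,12); WM=6
i=8 t=9 v=9: → [9,12); WM=6
i=9 t=10 v=5: → [9,13); WM=7
i=10 t=14 v=2: → [14,17); WM=11
i=11 t=12 v=4: → [9,17); WM=11
i=12 t=15 v=3: → [9,18); WM=12
i=13 t=16 v=3: → [9,19); WM=13

[0,9)=7 [9,19)=9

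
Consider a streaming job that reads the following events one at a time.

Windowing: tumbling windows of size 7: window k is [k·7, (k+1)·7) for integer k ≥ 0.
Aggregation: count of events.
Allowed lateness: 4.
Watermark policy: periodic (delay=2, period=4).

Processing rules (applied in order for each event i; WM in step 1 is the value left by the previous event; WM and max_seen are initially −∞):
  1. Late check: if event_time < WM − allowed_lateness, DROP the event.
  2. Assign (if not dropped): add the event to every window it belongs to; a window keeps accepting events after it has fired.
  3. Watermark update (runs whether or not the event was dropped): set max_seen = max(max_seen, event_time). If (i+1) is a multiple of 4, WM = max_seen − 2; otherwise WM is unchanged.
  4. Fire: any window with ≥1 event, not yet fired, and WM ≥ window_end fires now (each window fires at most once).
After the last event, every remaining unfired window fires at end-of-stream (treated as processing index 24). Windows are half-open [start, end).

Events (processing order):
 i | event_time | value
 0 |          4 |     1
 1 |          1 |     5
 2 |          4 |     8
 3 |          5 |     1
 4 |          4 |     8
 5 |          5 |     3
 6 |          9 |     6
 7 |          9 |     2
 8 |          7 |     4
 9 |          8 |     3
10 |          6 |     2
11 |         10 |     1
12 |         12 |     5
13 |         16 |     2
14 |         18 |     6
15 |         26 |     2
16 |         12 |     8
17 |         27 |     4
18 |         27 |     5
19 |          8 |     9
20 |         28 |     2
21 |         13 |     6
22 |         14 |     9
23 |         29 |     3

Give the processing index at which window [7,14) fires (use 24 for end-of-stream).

i=0 t=4 v=1: → [0,7); WM=−∞
i=1 t=1 v=5: → [0,7); WM=−∞
i=2 t=4 v=8: → [0,7); WM=−∞
i=3 t=5 v=1: → [0,7); WM=3
i=4 t=4 v=8: → [0,7); WM=3
i=5 t=5 v=3: → [0,7); WM=3
i=6 t=9 v=6: → [7,14); WM=3
i=7 t=9 v=2: → [7,14); WM=7; [0,7) fires=6
i=8 t=7 v=4: → [7,14); WM=7
i=9 t=8 v=3: → [7,14); WM=7
i=10 t=6 v=2: → [0,7); WM=7
i=11 t=10 v=1: → [7,14); WM=8
i=12 t=12 v=5: → [7,14); WM=8
i=13 t=16 v=2: → [14,21); WM=8
i=14 t=18 v=6: → [14,21); WM=8
i=15 t=26 v=2: → [21,28); WM=24; [7,14) fires=6 [14,21) fires=2
i=16 t=12 v=8: DROP (t<24-4); WM=24
i=17 t=27 v=4: → [21,28); WM=24
i=18 t=27 v=5: → [21,28); WM=24
i=19 t=8 v=9: DROP (t<24-4); WM=25
i=20 t=28 v=2: → [28,35); WM=25
i=21 t=13 v=6: DROP (t<25-4); WM=25
i=22 t=14 v=9: DROP (t<25-4); WM=25
i=23 t=29 v=3: → [28,35); WM=27

15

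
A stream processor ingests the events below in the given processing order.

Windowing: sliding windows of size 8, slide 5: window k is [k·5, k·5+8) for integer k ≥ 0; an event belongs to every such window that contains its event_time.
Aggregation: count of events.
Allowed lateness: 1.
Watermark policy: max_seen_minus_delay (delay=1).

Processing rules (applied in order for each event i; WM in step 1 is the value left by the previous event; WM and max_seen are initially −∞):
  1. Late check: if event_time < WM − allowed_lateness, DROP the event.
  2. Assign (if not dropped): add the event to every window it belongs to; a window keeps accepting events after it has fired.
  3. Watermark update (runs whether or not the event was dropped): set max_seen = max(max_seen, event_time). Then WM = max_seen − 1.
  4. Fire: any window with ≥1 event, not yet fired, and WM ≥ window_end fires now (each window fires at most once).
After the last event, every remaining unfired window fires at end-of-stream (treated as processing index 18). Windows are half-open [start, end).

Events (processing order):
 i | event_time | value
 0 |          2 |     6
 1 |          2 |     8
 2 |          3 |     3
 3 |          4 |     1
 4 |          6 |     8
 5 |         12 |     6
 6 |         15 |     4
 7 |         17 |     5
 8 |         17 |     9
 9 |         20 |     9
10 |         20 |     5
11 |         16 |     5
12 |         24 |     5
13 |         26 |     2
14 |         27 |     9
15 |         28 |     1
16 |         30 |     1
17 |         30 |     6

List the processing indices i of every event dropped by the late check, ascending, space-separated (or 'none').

i=0 t=2 v=6: → [0,8); WM=1
i=1 t=2 v=8: → [0,8); WM=1
i=2 t=3 v=3: → [0,8); WM=2
i=3 t=4 v=1: → [0,8); WM=3
i=4 t=6 v=8: → [5,13),[0,8); WM=5
i=5 t=12 v=6: → [10,18),[5,13); WM=11; [0,8) fires=5
i=6 t=15 v=4: → [15,23),[10,18); WM=14; [5,13) fires=2
i=7 t=17 v=5: → [15,23),[10,18); WM=16
i=8 t=17 v=9: → [15,23),[10,18); WM=16
i=9 t=20 v=9: → [20,28),[15,23); WM=19; [10,18) fires=4
i=10 t=20 v=5: → [20,28),[15,23); WM=19
i=11 t=16 v=5: DROP (t<19-1); WM=19
i=12 t=24 v=5: → [20,28); WM=23; [15,23) fires=5
i=13 t=26 v=2: → [25,33),[20,28); WM=25
i=14 t=27 v=9: → [25,33),[20,28); WM=26
i=15 t=28 v=1: → [25,33); WM=27
i=16 t=30 v=1: → [30,38),[25,33); WM=29; [20,28) fires=5
i=17 t=30 v=6: → [30,38),[25,33); WM=29

11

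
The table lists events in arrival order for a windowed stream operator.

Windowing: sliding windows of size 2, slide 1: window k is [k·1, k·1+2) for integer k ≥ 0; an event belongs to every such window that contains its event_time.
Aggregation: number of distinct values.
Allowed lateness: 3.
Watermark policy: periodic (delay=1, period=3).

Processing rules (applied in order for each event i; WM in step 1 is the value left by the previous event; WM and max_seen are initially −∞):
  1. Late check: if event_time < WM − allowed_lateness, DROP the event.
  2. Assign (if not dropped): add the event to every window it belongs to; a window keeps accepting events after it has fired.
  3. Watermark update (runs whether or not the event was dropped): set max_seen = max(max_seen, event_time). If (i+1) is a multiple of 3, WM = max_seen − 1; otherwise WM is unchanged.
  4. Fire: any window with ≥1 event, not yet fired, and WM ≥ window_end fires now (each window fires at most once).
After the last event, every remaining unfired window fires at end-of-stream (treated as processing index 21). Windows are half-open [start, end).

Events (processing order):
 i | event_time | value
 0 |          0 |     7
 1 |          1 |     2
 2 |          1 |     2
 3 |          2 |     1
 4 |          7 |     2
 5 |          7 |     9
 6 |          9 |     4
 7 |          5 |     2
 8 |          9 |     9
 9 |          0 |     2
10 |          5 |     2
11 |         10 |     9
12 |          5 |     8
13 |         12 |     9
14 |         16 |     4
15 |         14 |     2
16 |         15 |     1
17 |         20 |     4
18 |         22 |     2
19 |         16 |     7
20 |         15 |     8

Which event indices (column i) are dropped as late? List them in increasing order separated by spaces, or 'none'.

i=0 t=0 v=7: → [0,2); WM=−∞
i=1 t=1 v=2: → [1,3),[0,2); WM=−∞
i=2 t=1 v=2: → [1,3),[0,2); WM=0
i=3 t=2 v=1: → [2,4),[1,3); WM=0
i=4 t=7 v=2: → [7,9),[6,8); WM=0
i=5 t=7 v=9: → [7,9),[6,8); WM=6; [0,2) fires=2 [1,3) fires=2 [2,4) fires=1
i=6 t=9 v=4: → [9,11),[8,10); WM=6
i=7 t=5 v=2: → [5,7),[4,6); WM=6; [4,6) fires=1
i=8 t=9 v=9: → [9,11),[8,10); WM=8; [5,7) fires=1 [6,8) fires=2
i=9 t=0 v=2: DROP (t<8-3); WM=8
i=10 t=5 v=2: → [5,7),[4,6); WM=8
i=11 t=10 v=9: → [10,12),[9,11); WM=9; [7,9) fires=2
i=12 t=5 v=8: DROP (t<9-3); WM=9
i=13 t=12 v=9: → [12,14),[11,13); WM=9
i=14 t=16 v=4: → [16,18),[15,17); WM=15; [8,10) fires=2 [9,11) fires=2 [10,12) fires=1 [11,13) fires=1 [12,14) fires=1
i=15 t=14 v=2: → [14,16),[13,15); WM=15; [13,15) fires=1
i=16 t=15 v=1: → [15,17),[14,16); WM=15
i=17 t=20 v=4: → [20,22),[19,21); WM=19; [14,16) fires=2 [15,17) fires=2 [16,18) fires=1
i=18 t=22 v=2: → [22,24),[21,23); WM=19
i=19 t=16 v=7: → [16,18),[15,17); WM=19
i=20 t=15 v=8: DROP (t<19-3); WM=21; [19,21) fires=1

9 12 20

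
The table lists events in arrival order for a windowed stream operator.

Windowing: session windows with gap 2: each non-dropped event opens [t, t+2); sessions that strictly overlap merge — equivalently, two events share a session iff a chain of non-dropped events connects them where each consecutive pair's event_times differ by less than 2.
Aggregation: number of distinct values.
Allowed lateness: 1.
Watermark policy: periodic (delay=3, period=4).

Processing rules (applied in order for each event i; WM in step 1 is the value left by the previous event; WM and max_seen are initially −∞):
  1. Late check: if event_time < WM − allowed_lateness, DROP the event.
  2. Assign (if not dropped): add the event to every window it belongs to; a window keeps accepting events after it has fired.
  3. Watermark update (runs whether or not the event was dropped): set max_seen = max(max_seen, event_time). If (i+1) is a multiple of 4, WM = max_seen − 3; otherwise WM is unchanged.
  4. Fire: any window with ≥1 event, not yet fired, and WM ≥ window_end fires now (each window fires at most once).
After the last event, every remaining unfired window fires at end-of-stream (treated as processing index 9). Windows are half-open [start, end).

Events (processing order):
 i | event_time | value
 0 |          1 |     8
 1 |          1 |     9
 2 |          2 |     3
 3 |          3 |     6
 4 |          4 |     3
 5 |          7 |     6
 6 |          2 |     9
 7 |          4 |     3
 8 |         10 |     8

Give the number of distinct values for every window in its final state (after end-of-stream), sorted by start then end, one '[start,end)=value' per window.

i=0 t=1 v=8: → [1,3); WM=−∞
i=1 t=1 v=9: → [1,3); WM=−∞
i=2 t=2 v=3: → [1,4); WM=−∞
i=3 t=3 v=6: → [1,5); WM=0
i=4 t=4 v=3: → [1,6); WM=0
i=5 t=7 v=6: → [7,9); WM=0
i=6 t=2 v=9: → [1,6); WM=0
i=7 t=4 v=3: → [1,6); WM=4
i=8 t=10 v=8: → [10,12); WM=4

[1,6)=4 [7,9)=1 [10,12)=1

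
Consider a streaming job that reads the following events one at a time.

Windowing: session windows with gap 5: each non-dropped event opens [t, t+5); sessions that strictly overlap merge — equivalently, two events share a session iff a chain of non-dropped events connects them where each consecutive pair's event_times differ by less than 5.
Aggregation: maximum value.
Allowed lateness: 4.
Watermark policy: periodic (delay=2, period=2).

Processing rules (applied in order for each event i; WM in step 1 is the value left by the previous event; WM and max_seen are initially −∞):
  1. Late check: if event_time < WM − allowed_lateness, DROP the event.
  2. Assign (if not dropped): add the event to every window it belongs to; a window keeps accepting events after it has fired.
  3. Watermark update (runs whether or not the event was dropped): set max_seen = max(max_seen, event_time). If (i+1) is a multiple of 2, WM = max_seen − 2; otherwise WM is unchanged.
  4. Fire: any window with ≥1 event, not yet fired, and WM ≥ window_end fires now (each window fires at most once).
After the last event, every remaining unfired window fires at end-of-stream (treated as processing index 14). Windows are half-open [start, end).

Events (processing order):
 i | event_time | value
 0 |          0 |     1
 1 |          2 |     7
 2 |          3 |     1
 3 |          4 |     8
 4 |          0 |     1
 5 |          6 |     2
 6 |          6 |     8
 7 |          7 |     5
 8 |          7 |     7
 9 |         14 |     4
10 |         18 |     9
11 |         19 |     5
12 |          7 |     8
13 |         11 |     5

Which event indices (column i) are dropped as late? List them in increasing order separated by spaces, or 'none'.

12 13

i=0 t=0 v=1: → [0,5); WM=−∞
i=1 t=2 v=7: → [0,7); WM=0
i=2 t=3 v=1: → [0,8); WM=0
i=3 t=4 v=8: → [0,9); WM=2
i=4 t=0 v=1: → [0,9); WM=2
i=5 t=6 v=2: → [0,11); WM=4
i=6 t=6 v=8: → [0,11); WM=4
i=7 t=7 v=5: → [0,12); WM=5
i=8 t=7 v=7: → [0,12); WM=5
i=9 t=14 v=4: → [14,19); WM=12
i=10 t=18 v=9: → [14,23); WM=12
i=11 t=19 v=5: → [14,24); WM=17
i=12 t=7 v=8: DROP (t<17-4); WM=17
i=13 t=11 v=5: DROP (t<17-4); WM=17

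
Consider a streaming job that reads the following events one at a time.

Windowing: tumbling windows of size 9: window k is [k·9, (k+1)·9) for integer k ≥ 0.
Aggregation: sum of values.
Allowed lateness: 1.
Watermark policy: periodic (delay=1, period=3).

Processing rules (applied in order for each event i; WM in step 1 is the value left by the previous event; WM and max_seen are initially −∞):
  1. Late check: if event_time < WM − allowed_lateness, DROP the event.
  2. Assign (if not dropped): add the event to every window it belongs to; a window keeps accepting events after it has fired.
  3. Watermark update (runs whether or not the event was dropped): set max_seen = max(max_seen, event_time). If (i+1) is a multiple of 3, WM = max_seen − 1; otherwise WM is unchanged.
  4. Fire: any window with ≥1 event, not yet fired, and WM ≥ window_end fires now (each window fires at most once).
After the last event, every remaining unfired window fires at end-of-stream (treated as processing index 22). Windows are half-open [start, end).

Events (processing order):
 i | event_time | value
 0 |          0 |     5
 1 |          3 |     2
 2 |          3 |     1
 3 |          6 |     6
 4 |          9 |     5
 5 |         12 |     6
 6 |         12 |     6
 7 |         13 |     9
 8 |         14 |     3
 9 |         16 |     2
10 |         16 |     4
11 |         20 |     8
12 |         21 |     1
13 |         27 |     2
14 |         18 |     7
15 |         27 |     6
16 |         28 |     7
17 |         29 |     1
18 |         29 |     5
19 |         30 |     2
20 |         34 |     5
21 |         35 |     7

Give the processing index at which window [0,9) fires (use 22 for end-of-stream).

5

i=0 t=0 v=5: → [0,9); WM=−∞
i=1 t=3 v=2: → [0,9); WM=−∞
i=2 t=3 v=1: → [0,9); WM=2
i=3 t=6 v=6: → [0,9); WM=2
i=4 t=9 v=5: → [9,18); WM=2
i=5 t=12 v=6: → [9,18); WM=11; [0,9) fires=14
i=6 t=12 v=6: → [9,18); WM=11
i=7 t=13 v=9: → [9,18); WM=11
i=8 t=14 v=3: → [9,18); WM=13
i=9 t=16 v=2: → [9,18); WM=13
i=10 t=16 v=4: → [9,18); WM=13
i=11 t=20 v=8: → [18,27); WM=19; [9,18) fires=35
i=12 t=21 v=1: → [18,27); WM=19
i=13 t=27 v=2: → [27,36); WM=19
i=14 t=18 v=7: → [18,27); WM=26
i=15 t=27 v=6: → [27,36); WM=26
i=16 t=28 v=7: → [27,36); WM=26
i=17 t=29 v=1: → [27,36); WM=28; [18,27) fires=16
i=18 t=29 v=5: → [27,36); WM=28
i=19 t=30 v=2: → [27,36); WM=28
i=20 t=34 v=5: → [27,36); WM=33
i=21 t=35 v=7: → [27,36); WM=33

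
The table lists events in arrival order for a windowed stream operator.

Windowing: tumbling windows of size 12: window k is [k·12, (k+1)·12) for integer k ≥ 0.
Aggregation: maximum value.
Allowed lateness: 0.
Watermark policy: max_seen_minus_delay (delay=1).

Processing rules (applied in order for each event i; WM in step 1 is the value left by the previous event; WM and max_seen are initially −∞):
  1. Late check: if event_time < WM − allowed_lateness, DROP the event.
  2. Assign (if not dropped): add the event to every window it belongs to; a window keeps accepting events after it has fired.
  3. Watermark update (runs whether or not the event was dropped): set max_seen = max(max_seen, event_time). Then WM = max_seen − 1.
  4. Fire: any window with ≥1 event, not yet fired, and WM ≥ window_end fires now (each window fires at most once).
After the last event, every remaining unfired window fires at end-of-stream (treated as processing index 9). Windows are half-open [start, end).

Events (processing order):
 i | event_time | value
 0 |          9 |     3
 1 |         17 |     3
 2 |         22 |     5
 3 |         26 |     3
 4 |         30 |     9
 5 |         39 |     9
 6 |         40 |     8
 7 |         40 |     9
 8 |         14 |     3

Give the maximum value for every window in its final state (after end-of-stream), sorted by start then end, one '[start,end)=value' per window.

[0,12)=3 [12,24)=5 [24,36)=9 [36,48)=9

i=0 t=9 v=3: → [0,12); WM=8
i=1 t=17 v=3: → [12,24); WM=16; [0,12) fires=3
i=2 t=22 v=5: → [12,24); WM=21
i=3 t=26 v=3: → [24,36); WM=25; [12,24) fires=5
i=4 t=30 v=9: → [24,36); WM=29
i=5 t=39 v=9: → [36,48); WM=38; [24,36) fires=9
i=6 t=40 v=8: → [36,48); WM=39
i=7 t=40 v=9: → [36,48); WM=39
i=8 t=14 v=3: DROP (t<39-0); WM=39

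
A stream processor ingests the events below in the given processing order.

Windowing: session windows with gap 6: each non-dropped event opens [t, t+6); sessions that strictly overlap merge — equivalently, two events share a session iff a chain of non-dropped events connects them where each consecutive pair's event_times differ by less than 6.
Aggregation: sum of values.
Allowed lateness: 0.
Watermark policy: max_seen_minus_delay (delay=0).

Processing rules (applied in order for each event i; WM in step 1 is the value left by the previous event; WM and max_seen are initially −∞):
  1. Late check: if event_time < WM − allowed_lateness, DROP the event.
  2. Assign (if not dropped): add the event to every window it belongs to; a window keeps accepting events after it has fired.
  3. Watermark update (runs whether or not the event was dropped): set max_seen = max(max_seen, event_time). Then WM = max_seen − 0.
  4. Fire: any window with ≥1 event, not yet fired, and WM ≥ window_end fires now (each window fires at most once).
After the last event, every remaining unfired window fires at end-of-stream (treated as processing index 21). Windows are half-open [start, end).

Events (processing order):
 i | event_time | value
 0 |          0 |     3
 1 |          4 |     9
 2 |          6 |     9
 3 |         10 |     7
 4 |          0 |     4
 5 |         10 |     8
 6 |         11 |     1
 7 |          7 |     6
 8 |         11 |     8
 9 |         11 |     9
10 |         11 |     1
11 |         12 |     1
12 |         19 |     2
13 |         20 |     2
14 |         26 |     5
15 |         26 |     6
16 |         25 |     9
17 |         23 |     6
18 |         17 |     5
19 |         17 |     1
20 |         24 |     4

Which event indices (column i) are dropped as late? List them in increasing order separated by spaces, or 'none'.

i=0 t=0 v=3: → [0,6); WM=0
i=1 t=4 v=9: → [0,10); WM=4
i=2 t=6 v=9: → [0,12); WM=6
i=3 t=10 v=7: → [0,16); WM=10
i=4 t=0 v=4: DROP (t<10-0); WM=10
i=5 t=10 v=8: → [0,16); WM=10
i=6 t=11 v=1: → [0,17); WM=11
i=7 t=7 v=6: DROP (t<11-0); WM=11
i=8 t=11 v=8: → [0,17); WM=11
i=9 t=11 v=9: → [0,17); WM=11
i=10 t=11 v=1: → [0,17); WM=11
i=11 t=12 v=1: → [0,18); WM=12
i=12 t=19 v=2: → [19,25); WM=19
i=13 t=20 v=2: → [19,26); WM=20
i=14 t=26 v=5: → [26,32); WM=26
i=15 t=26 v=6: → [26,32); WM=26
i=16 t=25 v=9: DROP (t<26-0); WM=26
i=17 t=23 v=6: DROP (t<26-0); WM=26
i=18 t=17 v=5: DROP (t<26-0); WM=26
i=19 t=17 v=1: DROP (t<26-0); WM=26
i=20 t=24 v=4: DROP (t<26-0); WM=26

4 7 16 17 18 19 20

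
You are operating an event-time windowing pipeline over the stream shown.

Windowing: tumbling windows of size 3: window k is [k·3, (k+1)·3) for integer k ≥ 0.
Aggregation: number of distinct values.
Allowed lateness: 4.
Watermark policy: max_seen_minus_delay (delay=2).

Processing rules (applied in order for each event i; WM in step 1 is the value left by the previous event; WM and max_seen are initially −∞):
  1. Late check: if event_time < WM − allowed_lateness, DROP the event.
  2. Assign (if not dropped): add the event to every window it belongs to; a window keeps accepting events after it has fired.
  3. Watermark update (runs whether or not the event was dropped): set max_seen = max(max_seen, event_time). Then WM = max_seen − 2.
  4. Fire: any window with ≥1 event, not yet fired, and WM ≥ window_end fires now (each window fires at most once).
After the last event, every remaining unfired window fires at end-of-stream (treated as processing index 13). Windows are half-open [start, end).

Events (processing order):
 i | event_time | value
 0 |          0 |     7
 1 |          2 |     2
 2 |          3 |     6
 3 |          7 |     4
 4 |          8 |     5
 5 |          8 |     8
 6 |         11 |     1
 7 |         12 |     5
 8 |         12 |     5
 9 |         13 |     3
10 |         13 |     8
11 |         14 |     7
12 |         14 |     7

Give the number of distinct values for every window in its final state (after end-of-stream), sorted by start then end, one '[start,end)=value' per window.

[0,3)=2 [3,6)=1 [6,9)=3 [9,12)=1 [12,15)=4

i=0 t=0 v=7: → [0,3); WM=-2
i=1 t=2 v=2: → [0,3); WM=0
i=2 t=3 v=6: → [3,6); WM=1
i=3 t=7 v=4: → [6,9); WM=5; [0,3) fires=2
i=4 t=8 v=5: → [6,9); WM=6; [3,6) fires=1
i=5 t=8 v=8: → [6,9); WM=6
i=6 t=11 v=1: → [9,12); WM=9; [6,9) fires=3
i=7 t=12 v=5: → [12,15); WM=10
i=8 t=12 v=5: → [12,15); WM=10
i=9 t=13 v=3: → [12,15); WM=11
i=10 t=13 v=8: → [12,15); WM=11
i=11 t=14 v=7: → [12,15); WM=12; [9,12) fires=1
i=12 t=14 v=7: → [12,15); WM=12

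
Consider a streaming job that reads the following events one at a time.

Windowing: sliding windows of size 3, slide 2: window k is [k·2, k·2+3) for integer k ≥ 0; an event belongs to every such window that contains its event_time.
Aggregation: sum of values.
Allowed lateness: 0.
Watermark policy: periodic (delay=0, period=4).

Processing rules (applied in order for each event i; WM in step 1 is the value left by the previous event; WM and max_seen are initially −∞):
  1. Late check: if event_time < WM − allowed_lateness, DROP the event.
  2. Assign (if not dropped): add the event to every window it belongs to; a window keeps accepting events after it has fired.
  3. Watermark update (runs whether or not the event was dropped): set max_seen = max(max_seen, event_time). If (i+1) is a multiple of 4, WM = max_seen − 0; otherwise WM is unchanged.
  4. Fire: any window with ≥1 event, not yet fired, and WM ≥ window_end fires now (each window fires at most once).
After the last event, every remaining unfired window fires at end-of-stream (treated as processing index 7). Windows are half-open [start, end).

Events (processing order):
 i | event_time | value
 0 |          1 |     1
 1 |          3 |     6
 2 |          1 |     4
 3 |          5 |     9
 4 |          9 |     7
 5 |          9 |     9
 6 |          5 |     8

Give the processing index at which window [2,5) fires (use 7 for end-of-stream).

i=0 t=1 v=1: → [0,3); WM=−∞
i=1 t=3 v=6: → [2,5); WM=−∞
i=2 t=1 v=4: → [0,3); WM=−∞
i=3 t=5 v=9: → [4,7); WM=5; [0,3) fires=5 [2,5) fires=6
i=4 t=9 v=7: → [8,11); WM=5
i=5 t=9 v=9: → [8,11); WM=5
i=6 t=5 v=8: → [4,7); WM=5

3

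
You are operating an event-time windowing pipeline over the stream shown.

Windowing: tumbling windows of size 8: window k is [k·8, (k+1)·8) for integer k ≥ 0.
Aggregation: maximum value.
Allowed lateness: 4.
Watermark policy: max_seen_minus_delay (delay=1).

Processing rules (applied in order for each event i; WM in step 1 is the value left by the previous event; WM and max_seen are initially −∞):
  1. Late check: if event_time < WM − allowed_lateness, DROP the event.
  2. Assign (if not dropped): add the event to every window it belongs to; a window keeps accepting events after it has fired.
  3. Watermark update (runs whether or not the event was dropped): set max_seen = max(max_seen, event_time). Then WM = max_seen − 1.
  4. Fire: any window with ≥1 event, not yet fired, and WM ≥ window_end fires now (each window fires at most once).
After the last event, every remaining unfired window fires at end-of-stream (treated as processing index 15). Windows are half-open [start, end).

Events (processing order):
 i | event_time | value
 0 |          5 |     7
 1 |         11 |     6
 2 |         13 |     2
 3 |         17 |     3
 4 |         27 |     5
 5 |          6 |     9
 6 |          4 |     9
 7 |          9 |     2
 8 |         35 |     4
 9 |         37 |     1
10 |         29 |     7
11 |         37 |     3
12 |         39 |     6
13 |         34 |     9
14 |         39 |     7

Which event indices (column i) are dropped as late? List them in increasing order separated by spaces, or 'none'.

5 6 7 10

i=0 t=5 v=7: → [0,8); WM=4
i=1 t=11 v=6: → [8,16); WM=10; [0,8) fires=7
i=2 t=13 v=2: → [8,16); WM=12
i=3 t=17 v=3: → [16,24); WM=16; [8,16) fires=6
i=4 t=27 v=5: → [24,32); WM=26; [16,24) fires=3
i=5 t=6 v=9: DROP (t<26-4); WM=26
i=6 t=4 v=9: DROP (t<26-4); WM=26
i=7 t=9 v=2: DROP (t<26-4); WM=26
i=8 t=35 v=4: → [32,40); WM=34; [24,32) fires=5
i=9 t=37 v=1: → [32,40); WM=36
i=10 t=29 v=7: DROP (t<36-4); WM=36
i=11 t=37 v=3: → [32,40); WM=36
i=12 t=39 v=6: → [32,40); WM=38
i=13 t=34 v=9: → [32,40); WM=38
i=14 t=39 v=7: → [32,40); WM=38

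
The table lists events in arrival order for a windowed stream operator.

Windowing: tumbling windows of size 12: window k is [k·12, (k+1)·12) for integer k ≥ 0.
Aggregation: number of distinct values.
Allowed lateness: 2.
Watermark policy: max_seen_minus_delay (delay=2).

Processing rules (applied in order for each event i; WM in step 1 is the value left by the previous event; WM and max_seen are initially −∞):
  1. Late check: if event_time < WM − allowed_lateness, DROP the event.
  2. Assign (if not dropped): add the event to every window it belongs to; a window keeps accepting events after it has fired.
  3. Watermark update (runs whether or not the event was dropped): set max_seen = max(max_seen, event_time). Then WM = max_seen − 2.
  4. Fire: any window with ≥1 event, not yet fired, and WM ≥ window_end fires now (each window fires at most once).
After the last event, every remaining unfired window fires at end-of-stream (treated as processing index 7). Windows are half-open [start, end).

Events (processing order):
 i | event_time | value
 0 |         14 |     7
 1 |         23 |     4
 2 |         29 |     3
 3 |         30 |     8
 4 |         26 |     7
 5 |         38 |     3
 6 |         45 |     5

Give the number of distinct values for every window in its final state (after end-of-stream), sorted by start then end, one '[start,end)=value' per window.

[12,24)=2 [24,36)=3 [36,48)=2

i=0 t=14 v=7: → [12,24); WM=12
i=1 t=23 v=4: → [12,24); WM=21
i=2 t=29 v=3: → [24,36); WM=27; [12,24) fires=2
i=3 t=30 v=8: → [24,36); WM=28
i=4 t=26 v=7: → [24,36); WM=28
i=5 t=38 v=3: → [36,48); WM=36; [24,36) fires=3
i=6 t=45 v=5: → [36,48); WM=43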